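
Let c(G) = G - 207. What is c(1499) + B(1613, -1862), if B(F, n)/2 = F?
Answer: 4518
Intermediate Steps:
c(G) = -207 + G
B(F, n) = 2*F
c(1499) + B(1613, -1862) = (-207 + 1499) + 2*1613 = 1292 + 3226 = 4518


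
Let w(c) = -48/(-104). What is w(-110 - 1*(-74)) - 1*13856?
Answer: -180122/13 ≈ -13856.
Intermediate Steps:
w(c) = 6/13 (w(c) = -48*(-1/104) = 6/13)
w(-110 - 1*(-74)) - 1*13856 = 6/13 - 1*13856 = 6/13 - 13856 = -180122/13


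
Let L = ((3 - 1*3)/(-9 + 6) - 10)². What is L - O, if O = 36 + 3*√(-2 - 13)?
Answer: 64 - 3*I*√15 ≈ 64.0 - 11.619*I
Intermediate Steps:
O = 36 + 3*I*√15 (O = 36 + 3*√(-15) = 36 + 3*(I*√15) = 36 + 3*I*√15 ≈ 36.0 + 11.619*I)
L = 100 (L = ((3 - 3)/(-3) - 10)² = (0*(-⅓) - 10)² = (0 - 10)² = (-10)² = 100)
L - O = 100 - (36 + 3*I*√15) = 100 + (-36 - 3*I*√15) = 64 - 3*I*√15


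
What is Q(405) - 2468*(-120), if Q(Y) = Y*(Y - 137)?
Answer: 404700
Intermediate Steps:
Q(Y) = Y*(-137 + Y)
Q(405) - 2468*(-120) = 405*(-137 + 405) - 2468*(-120) = 405*268 - 1*(-296160) = 108540 + 296160 = 404700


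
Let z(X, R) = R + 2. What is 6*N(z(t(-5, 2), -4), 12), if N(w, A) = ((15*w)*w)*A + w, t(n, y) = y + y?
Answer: 4308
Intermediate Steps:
t(n, y) = 2*y
z(X, R) = 2 + R
N(w, A) = w + 15*A*w**2 (N(w, A) = (15*w**2)*A + w = 15*A*w**2 + w = w + 15*A*w**2)
6*N(z(t(-5, 2), -4), 12) = 6*((2 - 4)*(1 + 15*12*(2 - 4))) = 6*(-2*(1 + 15*12*(-2))) = 6*(-2*(1 - 360)) = 6*(-2*(-359)) = 6*718 = 4308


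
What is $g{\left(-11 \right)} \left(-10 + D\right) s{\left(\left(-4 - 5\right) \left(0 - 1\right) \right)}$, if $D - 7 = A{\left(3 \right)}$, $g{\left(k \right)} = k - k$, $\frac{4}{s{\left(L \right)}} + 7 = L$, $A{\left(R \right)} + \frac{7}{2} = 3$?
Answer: $0$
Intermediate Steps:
$A{\left(R \right)} = - \frac{1}{2}$ ($A{\left(R \right)} = - \frac{7}{2} + 3 = - \frac{1}{2}$)
$s{\left(L \right)} = \frac{4}{-7 + L}$
$g{\left(k \right)} = 0$
$D = \frac{13}{2}$ ($D = 7 - \frac{1}{2} = \frac{13}{2} \approx 6.5$)
$g{\left(-11 \right)} \left(-10 + D\right) s{\left(\left(-4 - 5\right) \left(0 - 1\right) \right)} = 0 \left(-10 + \frac{13}{2}\right) \frac{4}{-7 + \left(-4 - 5\right) \left(0 - 1\right)} = 0 \left(- \frac{7 \frac{4}{-7 - -9}}{2}\right) = 0 \left(- \frac{7 \frac{4}{-7 + 9}}{2}\right) = 0 \left(- \frac{7 \cdot \frac{4}{2}}{2}\right) = 0 \left(- \frac{7 \cdot 4 \cdot \frac{1}{2}}{2}\right) = 0 \left(\left(- \frac{7}{2}\right) 2\right) = 0 \left(-7\right) = 0$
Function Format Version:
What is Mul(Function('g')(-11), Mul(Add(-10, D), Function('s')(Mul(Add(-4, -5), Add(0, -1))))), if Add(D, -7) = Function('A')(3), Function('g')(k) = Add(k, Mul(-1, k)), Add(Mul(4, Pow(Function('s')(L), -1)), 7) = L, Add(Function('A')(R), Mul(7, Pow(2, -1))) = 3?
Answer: 0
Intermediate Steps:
Function('A')(R) = Rational(-1, 2) (Function('A')(R) = Add(Rational(-7, 2), 3) = Rational(-1, 2))
Function('s')(L) = Mul(4, Pow(Add(-7, L), -1))
Function('g')(k) = 0
D = Rational(13, 2) (D = Add(7, Rational(-1, 2)) = Rational(13, 2) ≈ 6.5000)
Mul(Function('g')(-11), Mul(Add(-10, D), Function('s')(Mul(Add(-4, -5), Add(0, -1))))) = Mul(0, Mul(Add(-10, Rational(13, 2)), Mul(4, Pow(Add(-7, Mul(Add(-4, -5), Add(0, -1))), -1)))) = Mul(0, Mul(Rational(-7, 2), Mul(4, Pow(Add(-7, Mul(-9, -1)), -1)))) = Mul(0, Mul(Rational(-7, 2), Mul(4, Pow(Add(-7, 9), -1)))) = Mul(0, Mul(Rational(-7, 2), Mul(4, Pow(2, -1)))) = Mul(0, Mul(Rational(-7, 2), Mul(4, Rational(1, 2)))) = Mul(0, Mul(Rational(-7, 2), 2)) = Mul(0, -7) = 0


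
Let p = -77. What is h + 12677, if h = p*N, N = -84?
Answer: 19145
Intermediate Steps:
h = 6468 (h = -77*(-84) = 6468)
h + 12677 = 6468 + 12677 = 19145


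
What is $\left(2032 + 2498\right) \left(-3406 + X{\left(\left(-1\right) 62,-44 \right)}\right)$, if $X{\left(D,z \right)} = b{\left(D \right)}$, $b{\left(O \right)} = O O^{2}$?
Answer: $-1095055020$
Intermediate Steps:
$b{\left(O \right)} = O^{3}$
$X{\left(D,z \right)} = D^{3}$
$\left(2032 + 2498\right) \left(-3406 + X{\left(\left(-1\right) 62,-44 \right)}\right) = \left(2032 + 2498\right) \left(-3406 + \left(\left(-1\right) 62\right)^{3}\right) = 4530 \left(-3406 + \left(-62\right)^{3}\right) = 4530 \left(-3406 - 238328\right) = 4530 \left(-241734\right) = -1095055020$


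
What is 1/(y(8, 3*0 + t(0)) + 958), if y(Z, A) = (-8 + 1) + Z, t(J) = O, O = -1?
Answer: 1/959 ≈ 0.0010428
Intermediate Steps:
t(J) = -1
y(Z, A) = -7 + Z
1/(y(8, 3*0 + t(0)) + 958) = 1/((-7 + 8) + 958) = 1/(1 + 958) = 1/959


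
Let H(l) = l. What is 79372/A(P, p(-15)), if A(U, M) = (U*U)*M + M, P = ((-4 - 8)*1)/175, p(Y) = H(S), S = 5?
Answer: 486153500/30769 ≈ 15800.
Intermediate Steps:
p(Y) = 5
P = -12/175 (P = -12*1*(1/175) = -12*1/175 = -12/175 ≈ -0.068571)
A(U, M) = M + M*U**2 (A(U, M) = U**2*M + M = M*U**2 + M = M + M*U**2)
79372/A(P, p(-15)) = 79372/((5*(1 + (-12/175)**2))) = 79372/((5*(1 + 144/30625))) = 79372/((5*(30769/30625))) = 79372/(30769/6125) = 79372*(6125/30769) = 486153500/30769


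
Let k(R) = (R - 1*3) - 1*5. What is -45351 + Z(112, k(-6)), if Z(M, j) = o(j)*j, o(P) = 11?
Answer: -45505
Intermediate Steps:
k(R) = -8 + R (k(R) = (R - 3) - 5 = (-3 + R) - 5 = -8 + R)
Z(M, j) = 11*j
-45351 + Z(112, k(-6)) = -45351 + 11*(-8 - 6) = -45351 + 11*(-14) = -45351 - 154 = -45505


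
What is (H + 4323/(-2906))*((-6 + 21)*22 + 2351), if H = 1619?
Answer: 12602016371/2906 ≈ 4.3366e+6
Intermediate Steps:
(H + 4323/(-2906))*((-6 + 21)*22 + 2351) = (1619 + 4323/(-2906))*((-6 + 21)*22 + 2351) = (1619 + 4323*(-1/2906))*(15*22 + 2351) = (1619 - 4323/2906)*(330 + 2351) = (4700491/2906)*2681 = 12602016371/2906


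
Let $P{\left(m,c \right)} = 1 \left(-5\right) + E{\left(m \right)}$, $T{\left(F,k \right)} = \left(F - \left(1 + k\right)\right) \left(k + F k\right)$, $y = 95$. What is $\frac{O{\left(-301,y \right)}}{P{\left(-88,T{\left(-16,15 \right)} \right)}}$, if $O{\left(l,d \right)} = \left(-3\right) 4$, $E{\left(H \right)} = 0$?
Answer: $\frac{12}{5} \approx 2.4$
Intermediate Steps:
$T{\left(F,k \right)} = \left(k + F k\right) \left(-1 + F - k\right)$ ($T{\left(F,k \right)} = \left(-1 + F - k\right) \left(k + F k\right) = \left(k + F k\right) \left(-1 + F - k\right)$)
$P{\left(m,c \right)} = -5$ ($P{\left(m,c \right)} = 1 \left(-5\right) + 0 = -5 + 0 = -5$)
$O{\left(l,d \right)} = -12$
$\frac{O{\left(-301,y \right)}}{P{\left(-88,T{\left(-16,15 \right)} \right)}} = - \frac{12}{-5} = \left(-12\right) \left(- \frac{1}{5}\right) = \frac{12}{5}$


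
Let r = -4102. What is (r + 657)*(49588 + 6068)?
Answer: -191734920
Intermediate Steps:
(r + 657)*(49588 + 6068) = (-4102 + 657)*(49588 + 6068) = -3445*55656 = -191734920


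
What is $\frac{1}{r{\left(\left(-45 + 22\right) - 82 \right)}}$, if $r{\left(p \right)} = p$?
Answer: $- \frac{1}{105} \approx -0.0095238$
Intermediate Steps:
$\frac{1}{r{\left(\left(-45 + 22\right) - 82 \right)}} = \frac{1}{\left(-45 + 22\right) - 82} = \frac{1}{-23 - 82} = \frac{1}{-105} = - \frac{1}{105}$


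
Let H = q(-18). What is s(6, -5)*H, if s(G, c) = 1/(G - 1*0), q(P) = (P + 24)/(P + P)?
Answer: -1/36 ≈ -0.027778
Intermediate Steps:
q(P) = (24 + P)/(2*P) (q(P) = (24 + P)/((2*P)) = (24 + P)*(1/(2*P)) = (24 + P)/(2*P))
H = -⅙ (H = (½)*(24 - 18)/(-18) = (½)*(-1/18)*6 = -⅙ ≈ -0.16667)
s(G, c) = 1/G (s(G, c) = 1/(G + 0) = 1/G)
s(6, -5)*H = -⅙/6 = (⅙)*(-⅙) = -1/36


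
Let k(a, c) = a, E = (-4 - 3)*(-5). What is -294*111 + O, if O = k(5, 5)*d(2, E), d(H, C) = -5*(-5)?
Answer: -32509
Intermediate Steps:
E = 35 (E = -7*(-5) = 35)
d(H, C) = 25
O = 125 (O = 5*25 = 125)
-294*111 + O = -294*111 + 125 = -32634 + 125 = -32509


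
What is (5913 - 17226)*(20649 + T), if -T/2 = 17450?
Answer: 161221563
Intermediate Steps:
T = -34900 (T = -2*17450 = -34900)
(5913 - 17226)*(20649 + T) = (5913 - 17226)*(20649 - 34900) = -11313*(-14251) = 161221563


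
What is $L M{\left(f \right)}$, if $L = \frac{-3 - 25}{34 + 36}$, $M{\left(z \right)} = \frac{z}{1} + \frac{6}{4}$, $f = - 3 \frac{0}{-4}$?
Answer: $- \frac{3}{5} \approx -0.6$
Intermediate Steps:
$f = 0$ ($f = - 3 \cdot 0 \left(- \frac{1}{4}\right) = \left(-3\right) 0 = 0$)
$M{\left(z \right)} = \frac{3}{2} + z$ ($M{\left(z \right)} = z 1 + 6 \cdot \frac{1}{4} = z + \frac{3}{2} = \frac{3}{2} + z$)
$L = - \frac{2}{5}$ ($L = - \frac{28}{70} = \left(-28\right) \frac{1}{70} = - \frac{2}{5} \approx -0.4$)
$L M{\left(f \right)} = - \frac{2 \left(\frac{3}{2} + 0\right)}{5} = \left(- \frac{2}{5}\right) \frac{3}{2} = - \frac{3}{5}$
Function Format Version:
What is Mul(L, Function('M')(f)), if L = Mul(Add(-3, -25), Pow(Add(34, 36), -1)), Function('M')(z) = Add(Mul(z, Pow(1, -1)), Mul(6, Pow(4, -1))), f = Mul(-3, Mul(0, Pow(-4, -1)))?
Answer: Rational(-3, 5) ≈ -0.60000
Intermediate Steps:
f = 0 (f = Mul(-3, Mul(0, Rational(-1, 4))) = Mul(-3, 0) = 0)
Function('M')(z) = Add(Rational(3, 2), z) (Function('M')(z) = Add(Mul(z, 1), Mul(6, Rational(1, 4))) = Add(z, Rational(3, 2)) = Add(Rational(3, 2), z))
L = Rational(-2, 5) (L = Mul(-28, Pow(70, -1)) = Mul(-28, Rational(1, 70)) = Rational(-2, 5) ≈ -0.40000)
Mul(L, Function('M')(f)) = Mul(Rational(-2, 5), Add(Rational(3, 2), 0)) = Mul(Rational(-2, 5), Rational(3, 2)) = Rational(-3, 5)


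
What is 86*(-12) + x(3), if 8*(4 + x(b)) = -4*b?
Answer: -2075/2 ≈ -1037.5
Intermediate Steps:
x(b) = -4 - b/2 (x(b) = -4 + (-4*b)/8 = -4 - b/2)
86*(-12) + x(3) = 86*(-12) + (-4 - ½*3) = -1032 + (-4 - 3/2) = -1032 - 11/2 = -2075/2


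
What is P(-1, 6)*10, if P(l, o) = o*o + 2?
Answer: 380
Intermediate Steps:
P(l, o) = 2 + o² (P(l, o) = o² + 2 = 2 + o²)
P(-1, 6)*10 = (2 + 6²)*10 = (2 + 36)*10 = 38*10 = 380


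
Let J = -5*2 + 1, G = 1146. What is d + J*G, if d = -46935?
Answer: -57249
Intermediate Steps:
J = -9 (J = -10 + 1 = -9)
d + J*G = -46935 - 9*1146 = -46935 - 10314 = -57249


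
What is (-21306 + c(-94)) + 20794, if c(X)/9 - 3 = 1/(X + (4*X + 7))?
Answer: -224564/463 ≈ -485.02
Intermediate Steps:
c(X) = 27 + 9/(7 + 5*X) (c(X) = 27 + 9/(X + (4*X + 7)) = 27 + 9/(X + (7 + 4*X)) = 27 + 9/(7 + 5*X))
(-21306 + c(-94)) + 20794 = (-21306 + 9*(22 + 15*(-94))/(7 + 5*(-94))) + 20794 = (-21306 + 9*(22 - 1410)/(7 - 470)) + 20794 = (-21306 + 9*(-1388)/(-463)) + 20794 = (-21306 + 9*(-1/463)*(-1388)) + 20794 = (-21306 + 12492/463) + 20794 = -9852186/463 + 20794 = -224564/463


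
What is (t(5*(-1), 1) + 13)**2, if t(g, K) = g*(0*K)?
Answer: 169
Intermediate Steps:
t(g, K) = 0 (t(g, K) = g*0 = 0)
(t(5*(-1), 1) + 13)**2 = (0 + 13)**2 = 13**2 = 169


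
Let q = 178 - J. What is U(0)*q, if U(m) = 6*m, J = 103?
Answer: 0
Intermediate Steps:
q = 75 (q = 178 - 1*103 = 178 - 103 = 75)
U(0)*q = (6*0)*75 = 0*75 = 0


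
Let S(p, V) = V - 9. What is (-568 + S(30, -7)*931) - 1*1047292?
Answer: -1062756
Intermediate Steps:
S(p, V) = -9 + V
(-568 + S(30, -7)*931) - 1*1047292 = (-568 + (-9 - 7)*931) - 1*1047292 = (-568 - 16*931) - 1047292 = (-568 - 14896) - 1047292 = -15464 - 1047292 = -1062756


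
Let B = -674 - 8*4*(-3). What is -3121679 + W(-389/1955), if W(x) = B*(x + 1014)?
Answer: -426380439/115 ≈ -3.7077e+6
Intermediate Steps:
B = -578 (B = -674 - 32*(-3) = -674 - 1*(-96) = -674 + 96 = -578)
W(x) = -586092 - 578*x (W(x) = -578*(x + 1014) = -578*(1014 + x) = -586092 - 578*x)
-3121679 + W(-389/1955) = -3121679 + (-586092 - (-224842)/1955) = -3121679 + (-586092 - 578*(-389/1955)) = -3121679 + (-586092 + 13226/115) = -3121679 - 67387354/115 = -426380439/115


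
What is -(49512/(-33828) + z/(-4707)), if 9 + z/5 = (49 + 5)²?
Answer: 6710583/1474337 ≈ 4.5516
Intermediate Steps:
z = 14535 (z = -45 + 5*(49 + 5)² = -45 + 5*54² = -45 + 5*2916 = -45 + 14580 = 14535)
-(49512/(-33828) + z/(-4707)) = -(49512/(-33828) + 14535/(-4707)) = -(49512*(-1/33828) + 14535*(-1/4707)) = -(-4126/2819 - 1615/523) = -1*(-6710583/1474337) = 6710583/1474337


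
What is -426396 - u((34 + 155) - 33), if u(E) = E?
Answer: -426552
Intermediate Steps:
-426396 - u((34 + 155) - 33) = -426396 - ((34 + 155) - 33) = -426396 - (189 - 33) = -426396 - 1*156 = -426396 - 156 = -426552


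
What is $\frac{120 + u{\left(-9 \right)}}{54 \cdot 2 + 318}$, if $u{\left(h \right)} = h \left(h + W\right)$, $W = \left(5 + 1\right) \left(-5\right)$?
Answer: $\frac{157}{142} \approx 1.1056$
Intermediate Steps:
$W = -30$ ($W = 6 \left(-5\right) = -30$)
$u{\left(h \right)} = h \left(-30 + h\right)$ ($u{\left(h \right)} = h \left(h - 30\right) = h \left(-30 + h\right)$)
$\frac{120 + u{\left(-9 \right)}}{54 \cdot 2 + 318} = \frac{120 - 9 \left(-30 - 9\right)}{54 \cdot 2 + 318} = \frac{120 - -351}{108 + 318} = \frac{120 + 351}{426} = 471 \cdot \frac{1}{426} = \frac{157}{142}$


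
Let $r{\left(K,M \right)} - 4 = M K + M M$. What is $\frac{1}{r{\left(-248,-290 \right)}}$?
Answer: $\frac{1}{156024} \approx 6.4093 \cdot 10^{-6}$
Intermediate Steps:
$r{\left(K,M \right)} = 4 + M^{2} + K M$ ($r{\left(K,M \right)} = 4 + \left(M K + M M\right) = 4 + \left(K M + M^{2}\right) = 4 + \left(M^{2} + K M\right) = 4 + M^{2} + K M$)
$\frac{1}{r{\left(-248,-290 \right)}} = \frac{1}{4 + \left(-290\right)^{2} - -71920} = \frac{1}{4 + 84100 + 71920} = \frac{1}{156024}$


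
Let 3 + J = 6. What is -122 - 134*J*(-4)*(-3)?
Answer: -4946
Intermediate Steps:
J = 3 (J = -3 + 6 = 3)
-122 - 134*J*(-4)*(-3) = -122 - 134*3*(-4)*(-3) = -122 - (-1608)*(-3) = -122 - 134*36 = -122 - 4824 = -4946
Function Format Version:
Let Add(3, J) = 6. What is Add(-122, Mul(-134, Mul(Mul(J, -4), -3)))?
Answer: -4946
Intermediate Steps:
J = 3 (J = Add(-3, 6) = 3)
Add(-122, Mul(-134, Mul(Mul(J, -4), -3))) = Add(-122, Mul(-134, Mul(Mul(3, -4), -3))) = Add(-122, Mul(-134, Mul(-12, -3))) = Add(-122, Mul(-134, 36)) = Add(-122, -4824) = -4946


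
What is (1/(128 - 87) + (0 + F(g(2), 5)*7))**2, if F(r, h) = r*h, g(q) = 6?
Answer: 74149321/1681 ≈ 44110.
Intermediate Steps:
F(r, h) = h*r
(1/(128 - 87) + (0 + F(g(2), 5)*7))**2 = (1/(128 - 87) + (0 + (5*6)*7))**2 = (1/41 + (0 + 30*7))**2 = (1/41 + (0 + 210))**2 = (1/41 + 210)**2 = (8611/41)**2 = 74149321/1681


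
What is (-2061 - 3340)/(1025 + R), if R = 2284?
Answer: -5401/3309 ≈ -1.6322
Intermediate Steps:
(-2061 - 3340)/(1025 + R) = (-2061 - 3340)/(1025 + 2284) = -5401/3309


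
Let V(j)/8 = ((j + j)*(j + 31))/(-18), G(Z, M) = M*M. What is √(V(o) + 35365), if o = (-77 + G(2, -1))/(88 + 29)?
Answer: √4359162373/351 ≈ 188.10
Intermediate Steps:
G(Z, M) = M²
o = -76/117 (o = (-77 + (-1)²)/(88 + 29) = (-77 + 1)/117 = -76*1/117 = -76/117 ≈ -0.64957)
V(j) = -8*j*(31 + j)/9 (V(j) = 8*(((j + j)*(j + 31))/(-18)) = 8*(((2*j)*(31 + j))*(-1/18)) = 8*((2*j*(31 + j))*(-1/18)) = 8*(-j*(31 + j)/9) = -8*j*(31 + j)/9)
√(V(o) + 35365) = √(-8/9*(-76/117)*(31 - 76/117) + 35365) = √(-8/9*(-76/117)*3551/117 + 35365) = √(2159008/123201 + 35365) = √(4359162373/123201) = √4359162373/351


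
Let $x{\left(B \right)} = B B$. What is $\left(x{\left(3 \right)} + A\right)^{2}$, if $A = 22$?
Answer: $961$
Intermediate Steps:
$x{\left(B \right)} = B^{2}$
$\left(x{\left(3 \right)} + A\right)^{2} = \left(3^{2} + 22\right)^{2} = \left(9 + 22\right)^{2} = 31^{2} = 961$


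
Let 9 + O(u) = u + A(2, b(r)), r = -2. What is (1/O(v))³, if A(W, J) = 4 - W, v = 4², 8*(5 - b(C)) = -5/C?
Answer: 1/729 ≈ 0.0013717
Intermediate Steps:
b(C) = 5 + 5/(8*C) (b(C) = 5 - (-5)/(8*C) = 5 + 5/(8*C))
v = 16
O(u) = -7 + u (O(u) = -9 + (u + (4 - 1*2)) = -9 + (u + (4 - 2)) = -9 + (u + 2) = -9 + (2 + u) = -7 + u)
(1/O(v))³ = (1/(-7 + 16))³ = (1/9)³ = (⅑)³ = 1/729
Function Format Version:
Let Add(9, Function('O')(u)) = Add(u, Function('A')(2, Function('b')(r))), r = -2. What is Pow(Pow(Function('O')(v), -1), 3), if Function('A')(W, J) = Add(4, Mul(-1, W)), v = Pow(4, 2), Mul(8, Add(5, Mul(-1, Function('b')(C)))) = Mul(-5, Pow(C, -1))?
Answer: Rational(1, 729) ≈ 0.0013717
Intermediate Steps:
Function('b')(C) = Add(5, Mul(Rational(5, 8), Pow(C, -1))) (Function('b')(C) = Add(5, Mul(Rational(-1, 8), Mul(-5, Pow(C, -1)))) = Add(5, Mul(Rational(5, 8), Pow(C, -1))))
v = 16
Function('O')(u) = Add(-7, u) (Function('O')(u) = Add(-9, Add(u, Add(4, Mul(-1, 2)))) = Add(-9, Add(u, Add(4, -2))) = Add(-9, Add(u, 2)) = Add(-9, Add(2, u)) = Add(-7, u))
Pow(Pow(Function('O')(v), -1), 3) = Pow(Pow(Add(-7, 16), -1), 3) = Pow(Pow(9, -1), 3) = Pow(Rational(1, 9), 3) = Rational(1, 729)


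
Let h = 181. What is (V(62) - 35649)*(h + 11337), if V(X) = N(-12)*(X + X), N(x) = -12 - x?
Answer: -410605182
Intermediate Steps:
V(X) = 0 (V(X) = (-12 - 1*(-12))*(X + X) = (-12 + 12)*(2*X) = 0*(2*X) = 0)
(V(62) - 35649)*(h + 11337) = (0 - 35649)*(181 + 11337) = -35649*11518 = -410605182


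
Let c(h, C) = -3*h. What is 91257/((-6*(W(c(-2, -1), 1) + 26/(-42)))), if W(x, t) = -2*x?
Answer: 638799/530 ≈ 1205.3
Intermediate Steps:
91257/((-6*(W(c(-2, -1), 1) + 26/(-42)))) = 91257/((-6*(-(-6)*(-2) + 26/(-42)))) = 91257/((-6*(-2*6 + 26*(-1/42)))) = 91257/((-6*(-12 - 13/21))) = 91257/((-6*(-265/21))) = 91257/(530/7) = 91257*(7/530) = 638799/530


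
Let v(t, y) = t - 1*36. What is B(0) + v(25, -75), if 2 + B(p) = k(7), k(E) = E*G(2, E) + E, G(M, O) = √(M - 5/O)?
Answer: -6 + 3*√7 ≈ 1.9373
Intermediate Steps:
v(t, y) = -36 + t (v(t, y) = t - 36 = -36 + t)
k(E) = E + E*√(2 - 5/E) (k(E) = E*√(2 - 5/E) + E = E + E*√(2 - 5/E))
B(p) = 5 + 3*√7 (B(p) = -2 + 7*(1 + √(2 - 5/7)) = -2 + 7*(1 + √(9/7)) = -2 + 7*(1 + 3*√7/7) = -2 + (7 + 3*√7) = 5 + 3*√7)
B(0) + v(25, -75) = (5 + 3*√7) + (-36 + 25) = (5 + 3*√7) - 11 = -6 + 3*√7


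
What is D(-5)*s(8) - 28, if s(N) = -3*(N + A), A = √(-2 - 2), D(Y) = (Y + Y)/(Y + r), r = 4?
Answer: -268 - 60*I ≈ -268.0 - 60.0*I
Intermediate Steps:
D(Y) = 2*Y/(4 + Y) (D(Y) = (Y + Y)/(Y + 4) = (2*Y)/(4 + Y) = 2*Y/(4 + Y))
A = 2*I (A = √(-4) = 2*I ≈ 2.0*I)
s(N) = -6*I - 3*N (s(N) = -3*(N + 2*I) = -6*I - 3*N)
D(-5)*s(8) - 28 = (2*(-5)/(4 - 5))*(-6*I - 3*8) - 28 = (2*(-5)/(-1))*(-6*I - 24) - 28 = (2*(-5)*(-1))*(-24 - 6*I) - 28 = 10*(-24 - 6*I) - 28 = (-240 - 60*I) - 28 = -268 - 60*I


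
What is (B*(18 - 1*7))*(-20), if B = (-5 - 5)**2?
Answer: -22000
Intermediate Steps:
B = 100 (B = (-10)**2 = 100)
(B*(18 - 1*7))*(-20) = (100*(18 - 1*7))*(-20) = (100*(18 - 7))*(-20) = (100*11)*(-20) = 1100*(-20) = -22000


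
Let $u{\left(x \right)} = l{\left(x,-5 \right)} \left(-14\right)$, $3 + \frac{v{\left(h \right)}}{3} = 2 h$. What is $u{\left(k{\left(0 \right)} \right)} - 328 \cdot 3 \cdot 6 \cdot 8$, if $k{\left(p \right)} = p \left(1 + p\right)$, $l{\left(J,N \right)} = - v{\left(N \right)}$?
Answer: $-47778$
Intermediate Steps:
$v{\left(h \right)} = -9 + 6 h$ ($v{\left(h \right)} = -9 + 3 \cdot 2 h = -9 + 6 h$)
$l{\left(J,N \right)} = 9 - 6 N$ ($l{\left(J,N \right)} = - (-9 + 6 N) = 9 - 6 N$)
$u{\left(x \right)} = -546$ ($u{\left(x \right)} = \left(9 - -30\right) \left(-14\right) = \left(9 + 30\right) \left(-14\right) = 39 \left(-14\right) = -546$)
$u{\left(k{\left(0 \right)} \right)} - 328 \cdot 3 \cdot 6 \cdot 8 = -546 - 328 \cdot 3 \cdot 6 \cdot 8 = -546 - 328 \cdot 18 \cdot 8 = -546 - 47232 = -47778$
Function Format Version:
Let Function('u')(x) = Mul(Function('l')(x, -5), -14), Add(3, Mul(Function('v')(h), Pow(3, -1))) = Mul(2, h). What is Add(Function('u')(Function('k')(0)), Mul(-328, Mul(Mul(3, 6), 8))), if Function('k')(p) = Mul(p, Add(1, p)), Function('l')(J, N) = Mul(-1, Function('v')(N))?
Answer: -47778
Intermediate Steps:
Function('v')(h) = Add(-9, Mul(6, h)) (Function('v')(h) = Add(-9, Mul(3, Mul(2, h))) = Add(-9, Mul(6, h)))
Function('l')(J, N) = Add(9, Mul(-6, N)) (Function('l')(J, N) = Mul(-1, Add(-9, Mul(6, N))) = Add(9, Mul(-6, N)))
Function('u')(x) = -546 (Function('u')(x) = Mul(Add(9, Mul(-6, -5)), -14) = Mul(Add(9, 30), -14) = Mul(39, -14) = -546)
Add(Function('u')(Function('k')(0)), Mul(-328, Mul(Mul(3, 6), 8))) = Add(-546, Mul(-328, Mul(Mul(3, 6), 8))) = Add(-546, Mul(-328, Mul(18, 8))) = Add(-546, Mul(-328, 144)) = Add(-546, -47232) = -47778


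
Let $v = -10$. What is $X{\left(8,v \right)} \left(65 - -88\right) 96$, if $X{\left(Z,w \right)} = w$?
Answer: $-146880$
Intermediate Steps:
$X{\left(8,v \right)} \left(65 - -88\right) 96 = - 10 \left(65 - -88\right) 96 = - 10 \left(65 + 88\right) 96 = \left(-10\right) 153 \cdot 96 = \left(-1530\right) 96 = -146880$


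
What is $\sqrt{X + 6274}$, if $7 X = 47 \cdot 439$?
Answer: $\frac{\sqrt{451857}}{7} \approx 96.029$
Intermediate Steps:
$X = \frac{20633}{7}$ ($X = \frac{47 \cdot 439}{7} = \frac{1}{7} \cdot 20633 = \frac{20633}{7} \approx 2947.6$)
$\sqrt{X + 6274} = \sqrt{\frac{20633}{7} + 6274} = \sqrt{\frac{64551}{7}} = \frac{\sqrt{451857}}{7}$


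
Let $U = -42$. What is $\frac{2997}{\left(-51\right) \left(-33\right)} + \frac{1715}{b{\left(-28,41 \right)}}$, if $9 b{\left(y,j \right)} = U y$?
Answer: $\frac{22299}{1496} \approx 14.906$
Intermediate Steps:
$b{\left(y,j \right)} = - \frac{14 y}{3}$ ($b{\left(y,j \right)} = \frac{\left(-42\right) y}{9} = - \frac{14 y}{3}$)
$\frac{2997}{\left(-51\right) \left(-33\right)} + \frac{1715}{b{\left(-28,41 \right)}} = \frac{2997}{\left(-51\right) \left(-33\right)} + \frac{1715}{\left(- \frac{14}{3}\right) \left(-28\right)} = \frac{2997}{1683} + \frac{1715}{\frac{392}{3}} = 2997 \cdot \frac{1}{1683} + 1715 \cdot \frac{3}{392} = \frac{333}{187} + \frac{105}{8} = \frac{22299}{1496}$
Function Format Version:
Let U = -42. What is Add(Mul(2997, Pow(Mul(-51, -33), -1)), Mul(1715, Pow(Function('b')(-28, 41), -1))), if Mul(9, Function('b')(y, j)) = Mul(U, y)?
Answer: Rational(22299, 1496) ≈ 14.906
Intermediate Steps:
Function('b')(y, j) = Mul(Rational(-14, 3), y) (Function('b')(y, j) = Mul(Rational(1, 9), Mul(-42, y)) = Mul(Rational(-14, 3), y))
Add(Mul(2997, Pow(Mul(-51, -33), -1)), Mul(1715, Pow(Function('b')(-28, 41), -1))) = Add(Mul(2997, Pow(Mul(-51, -33), -1)), Mul(1715, Pow(Mul(Rational(-14, 3), -28), -1))) = Add(Mul(2997, Pow(1683, -1)), Mul(1715, Pow(Rational(392, 3), -1))) = Add(Mul(2997, Rational(1, 1683)), Mul(1715, Rational(3, 392))) = Add(Rational(333, 187), Rational(105, 8)) = Rational(22299, 1496)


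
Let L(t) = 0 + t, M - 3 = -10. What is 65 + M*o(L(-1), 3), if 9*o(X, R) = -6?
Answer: 209/3 ≈ 69.667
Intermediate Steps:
M = -7 (M = 3 - 10 = -7)
L(t) = t
o(X, R) = -2/3 (o(X, R) = (1/9)*(-6) = -2/3)
65 + M*o(L(-1), 3) = 65 - 7*(-2/3) = 65 + 14/3 = 209/3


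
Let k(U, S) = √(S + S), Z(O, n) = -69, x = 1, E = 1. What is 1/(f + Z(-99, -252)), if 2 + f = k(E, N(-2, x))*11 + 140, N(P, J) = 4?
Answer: 69/3793 - 22*√2/3793 ≈ 0.0099887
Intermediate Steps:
k(U, S) = √2*√S (k(U, S) = √(2*S) = √2*√S)
f = 138 + 22*√2 (f = -2 + ((√2*√4)*11 + 140) = -2 + ((√2*2)*11 + 140) = -2 + ((2*√2)*11 + 140) = -2 + (22*√2 + 140) = -2 + (140 + 22*√2) = 138 + 22*√2 ≈ 169.11)
1/(f + Z(-99, -252)) = 1/((138 + 22*√2) - 69) = 1/(69 + 22*√2)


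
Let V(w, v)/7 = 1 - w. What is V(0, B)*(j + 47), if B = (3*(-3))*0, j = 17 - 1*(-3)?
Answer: 469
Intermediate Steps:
j = 20 (j = 17 + 3 = 20)
B = 0 (B = -9*0 = 0)
V(w, v) = 7 - 7*w (V(w, v) = 7*(1 - w) = 7 - 7*w)
V(0, B)*(j + 47) = (7 - 7*0)*(20 + 47) = (7 + 0)*67 = 7*67 = 469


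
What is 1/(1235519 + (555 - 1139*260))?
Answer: 1/939934 ≈ 1.0639e-6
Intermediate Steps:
1/(1235519 + (555 - 1139*260)) = 1/(1235519 + (555 - 296140)) = 1/(1235519 - 295585) = 1/939934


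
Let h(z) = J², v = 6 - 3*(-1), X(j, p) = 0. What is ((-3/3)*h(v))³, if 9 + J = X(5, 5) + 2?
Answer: -117649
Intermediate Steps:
J = -7 (J = -9 + (0 + 2) = -9 + 2 = -7)
v = 9 (v = 6 + 3 = 9)
h(z) = 49 (h(z) = (-7)² = 49)
((-3/3)*h(v))³ = (-3/3*49)³ = (-3*⅓*49)³ = (-1*49)³ = (-49)³ = -117649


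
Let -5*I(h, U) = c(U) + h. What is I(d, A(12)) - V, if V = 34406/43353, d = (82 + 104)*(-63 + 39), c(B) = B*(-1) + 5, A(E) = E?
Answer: 193659233/216765 ≈ 893.41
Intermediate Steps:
c(B) = 5 - B (c(B) = -B + 5 = 5 - B)
d = -4464 (d = 186*(-24) = -4464)
I(h, U) = -1 - h/5 + U/5 (I(h, U) = -((5 - U) + h)/5 = -(5 + h - U)/5 = -1 - h/5 + U/5)
V = 34406/43353 (V = 34406*(1/43353) = 34406/43353 ≈ 0.79362)
I(d, A(12)) - V = (-1 - ⅕*(-4464) + (⅕)*12) - 1*34406/43353 = (-1 + 4464/5 + 12/5) - 34406/43353 = 4471/5 - 34406/43353 = 193659233/216765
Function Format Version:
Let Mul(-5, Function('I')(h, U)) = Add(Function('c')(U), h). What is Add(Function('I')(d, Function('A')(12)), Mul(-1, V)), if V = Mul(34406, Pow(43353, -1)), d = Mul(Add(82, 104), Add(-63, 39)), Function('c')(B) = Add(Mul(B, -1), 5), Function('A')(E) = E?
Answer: Rational(193659233, 216765) ≈ 893.41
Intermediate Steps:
Function('c')(B) = Add(5, Mul(-1, B)) (Function('c')(B) = Add(Mul(-1, B), 5) = Add(5, Mul(-1, B)))
d = -4464 (d = Mul(186, -24) = -4464)
Function('I')(h, U) = Add(-1, Mul(Rational(-1, 5), h), Mul(Rational(1, 5), U)) (Function('I')(h, U) = Mul(Rational(-1, 5), Add(Add(5, Mul(-1, U)), h)) = Mul(Rational(-1, 5), Add(5, h, Mul(-1, U))) = Add(-1, Mul(Rational(-1, 5), h), Mul(Rational(1, 5), U)))
V = Rational(34406, 43353) (V = Mul(34406, Rational(1, 43353)) = Rational(34406, 43353) ≈ 0.79362)
Add(Function('I')(d, Function('A')(12)), Mul(-1, V)) = Add(Add(-1, Mul(Rational(-1, 5), -4464), Mul(Rational(1, 5), 12)), Mul(-1, Rational(34406, 43353))) = Add(Add(-1, Rational(4464, 5), Rational(12, 5)), Rational(-34406, 43353)) = Add(Rational(4471, 5), Rational(-34406, 43353)) = Rational(193659233, 216765)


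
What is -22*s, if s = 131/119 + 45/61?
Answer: -293612/7259 ≈ -40.448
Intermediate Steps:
s = 13346/7259 (s = 131*(1/119) + 45*(1/61) = 131/119 + 45/61 = 13346/7259 ≈ 1.8385)
-22*s = -22*13346/7259 = -293612/7259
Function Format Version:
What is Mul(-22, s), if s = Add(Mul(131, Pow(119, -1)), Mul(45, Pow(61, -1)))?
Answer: Rational(-293612, 7259) ≈ -40.448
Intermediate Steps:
s = Rational(13346, 7259) (s = Add(Mul(131, Rational(1, 119)), Mul(45, Rational(1, 61))) = Add(Rational(131, 119), Rational(45, 61)) = Rational(13346, 7259) ≈ 1.8385)
Mul(-22, s) = Mul(-22, Rational(13346, 7259)) = Rational(-293612, 7259)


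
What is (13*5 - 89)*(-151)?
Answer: 3624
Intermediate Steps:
(13*5 - 89)*(-151) = (65 - 89)*(-151) = -24*(-151) = 3624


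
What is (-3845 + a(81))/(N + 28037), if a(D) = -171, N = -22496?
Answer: -4016/5541 ≈ -0.72478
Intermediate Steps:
(-3845 + a(81))/(N + 28037) = (-3845 - 171)/(-22496 + 28037) = -4016/5541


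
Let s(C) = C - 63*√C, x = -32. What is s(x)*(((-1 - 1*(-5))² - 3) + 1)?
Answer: -448 - 3528*I*√2 ≈ -448.0 - 4989.3*I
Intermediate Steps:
s(x)*(((-1 - 1*(-5))² - 3) + 1) = (-32 - 252*I*√2)*(((-1 - 1*(-5))² - 3) + 1) = (-32 - 252*I*√2)*(((-1 + 5)² - 3) + 1) = (-32 - 252*I*√2)*((4² - 3) + 1) = (-32 - 252*I*√2)*((16 - 3) + 1) = (-32 - 252*I*√2)*(13 + 1) = (-32 - 252*I*√2)*14 = -448 - 3528*I*√2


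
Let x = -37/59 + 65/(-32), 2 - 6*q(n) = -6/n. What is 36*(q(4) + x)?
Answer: -35259/472 ≈ -74.701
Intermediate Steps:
q(n) = ⅓ + 1/n (q(n) = ⅓ - (-1)/n = ⅓ + 1/n)
x = -5019/1888 (x = -37*1/59 + 65*(-1/32) = -37/59 - 65/32 = -5019/1888 ≈ -2.6584)
36*(q(4) + x) = 36*((⅓)*(3 + 4)/4 - 5019/1888) = 36*((⅓)*(¼)*7 - 5019/1888) = 36*(7/12 - 5019/1888) = 36*(-11753/5664) = -35259/472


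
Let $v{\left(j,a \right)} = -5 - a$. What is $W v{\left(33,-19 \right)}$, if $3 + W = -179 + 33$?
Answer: $-2086$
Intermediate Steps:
$W = -149$ ($W = -3 + \left(-179 + 33\right) = -3 - 146 = -149$)
$W v{\left(33,-19 \right)} = - 149 \left(-5 - -19\right) = - 149 \left(-5 + 19\right) = \left(-149\right) 14 = -2086$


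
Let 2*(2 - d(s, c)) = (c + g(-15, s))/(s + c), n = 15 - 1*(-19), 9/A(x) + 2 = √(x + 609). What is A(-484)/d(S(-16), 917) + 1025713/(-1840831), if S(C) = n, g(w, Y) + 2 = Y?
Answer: -291314994299/635924273105 + 17118*√5/69091 ≈ 0.095912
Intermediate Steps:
A(x) = 9/(-2 + √(609 + x)) (A(x) = 9/(-2 + √(x + 609)) = 9/(-2 + √(609 + x)))
g(w, Y) = -2 + Y
n = 34 (n = 15 + 19 = 34)
S(C) = 34
d(s, c) = 2 - (-2 + c + s)/(2*(c + s)) (d(s, c) = 2 - (c + (-2 + s))/(2*(s + c)) = 2 - (-2 + c + s)/(2*(c + s)))
A(-484)/d(S(-16), 917) + 1025713/(-1840831) = (9/(-2 + √(609 - 484)))/(((2 + 3*917 + 3*34)/(2*(917 + 34)))) + 1025713/(-1840831) = (9/(-2 + √125))/(((½)*(2 + 2751 + 102)/951)) + 1025713*(-1/1840831) = (9/(-2 + 5*√5))/(((½)*(1/951)*2855)) - 1025713/1840831 = (9/(-2 + 5*√5))/(2855/1902) - 1025713/1840831 = (9/(-2 + 5*√5))*(1902/2855) - 1025713/1840831 = 17118/(2855*(-2 + 5*√5)) - 1025713/1840831 = -1025713/1840831 + 17118/(2855*(-2 + 5*√5))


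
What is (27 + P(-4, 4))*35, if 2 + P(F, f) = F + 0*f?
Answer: 735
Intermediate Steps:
P(F, f) = -2 + F (P(F, f) = -2 + (F + 0*f) = -2 + (F + 0) = -2 + F)
(27 + P(-4, 4))*35 = (27 + (-2 - 4))*35 = (27 - 6)*35 = 21*35 = 735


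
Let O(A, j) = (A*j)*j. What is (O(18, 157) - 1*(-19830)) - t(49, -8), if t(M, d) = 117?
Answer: 463395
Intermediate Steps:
O(A, j) = A*j**2
(O(18, 157) - 1*(-19830)) - t(49, -8) = (18*157**2 - 1*(-19830)) - 1*117 = (18*24649 + 19830) - 117 = (443682 + 19830) - 117 = 463512 - 117 = 463395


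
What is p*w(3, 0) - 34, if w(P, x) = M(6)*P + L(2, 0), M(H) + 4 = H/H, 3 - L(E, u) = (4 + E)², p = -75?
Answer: 3116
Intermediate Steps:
L(E, u) = 3 - (4 + E)²
M(H) = -3 (M(H) = -4 + H/H = -4 + 1 = -3)
w(P, x) = -33 - 3*P (w(P, x) = -3*P + (3 - (4 + 2)²) = -3*P + (3 - 1*6²) = -3*P + (3 - 1*36) = -3*P + (3 - 36) = -3*P - 33 = -33 - 3*P)
p*w(3, 0) - 34 = -75*(-33 - 3*3) - 34 = -75*(-33 - 9) - 34 = -75*(-42) - 34 = 3150 - 34 = 3116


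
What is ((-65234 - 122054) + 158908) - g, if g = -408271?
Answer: 379891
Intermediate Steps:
((-65234 - 122054) + 158908) - g = ((-65234 - 122054) + 158908) - 1*(-408271) = (-187288 + 158908) + 408271 = -28380 + 408271 = 379891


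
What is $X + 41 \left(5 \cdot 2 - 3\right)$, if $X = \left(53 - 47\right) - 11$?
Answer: $282$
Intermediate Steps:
$X = -5$ ($X = 6 - 11 = -5$)
$X + 41 \left(5 \cdot 2 - 3\right) = -5 + 41 \left(5 \cdot 2 - 3\right) = -5 + 41 \left(10 - 3\right) = -5 + 41 \cdot 7 = -5 + 287 = 282$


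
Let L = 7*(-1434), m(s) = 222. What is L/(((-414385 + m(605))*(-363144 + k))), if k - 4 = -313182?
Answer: -5019/140053774243 ≈ -3.5836e-8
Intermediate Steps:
k = -313178 (k = 4 - 313182 = -313178)
L = -10038
L/(((-414385 + m(605))*(-363144 + k))) = -10038*1/((-414385 + 222)*(-363144 - 313178)) = -10038/((-414163*(-676322))) = -10038/280107548486 = -10038*1/280107548486 = -5019/140053774243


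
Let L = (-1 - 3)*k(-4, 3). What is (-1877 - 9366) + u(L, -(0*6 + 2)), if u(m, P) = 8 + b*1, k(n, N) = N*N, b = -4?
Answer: -11239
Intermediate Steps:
k(n, N) = N**2
L = -36 (L = (-1 - 3)*3**2 = -4*9 = -36)
u(m, P) = 4 (u(m, P) = 8 - 4*1 = 8 - 4 = 4)
(-1877 - 9366) + u(L, -(0*6 + 2)) = (-1877 - 9366) + 4 = -11243 + 4 = -11239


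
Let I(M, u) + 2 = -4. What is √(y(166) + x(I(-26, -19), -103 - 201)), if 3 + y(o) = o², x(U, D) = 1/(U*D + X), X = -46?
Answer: √87102859830/1778 ≈ 165.99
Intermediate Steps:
I(M, u) = -6 (I(M, u) = -2 - 4 = -6)
x(U, D) = 1/(-46 + D*U) (x(U, D) = 1/(U*D - 46) = 1/(D*U - 46) = 1/(-46 + D*U))
y(o) = -3 + o²
√(y(166) + x(I(-26, -19), -103 - 201)) = √((-3 + 166²) + 1/(-46 + (-103 - 201)*(-6))) = √((-3 + 27556) + 1/(-46 - 304*(-6))) = √(27553 + 1/(-46 + 1824)) = √(27553 + 1/1778) = √(48989235/1778) = √87102859830/1778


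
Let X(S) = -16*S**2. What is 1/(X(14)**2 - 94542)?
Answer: 1/9739954 ≈ 1.0267e-7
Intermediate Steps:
1/(X(14)**2 - 94542) = 1/((-16*14**2)**2 - 94542) = 1/((-16*196)**2 - 94542) = 1/((-3136)**2 - 94542) = 1/(9834496 - 94542) = 1/9739954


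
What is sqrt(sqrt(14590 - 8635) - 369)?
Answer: sqrt(-369 + sqrt(5955)) ≈ 17.083*I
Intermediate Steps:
sqrt(sqrt(14590 - 8635) - 369) = sqrt(sqrt(5955) - 369) = sqrt(-369 + sqrt(5955))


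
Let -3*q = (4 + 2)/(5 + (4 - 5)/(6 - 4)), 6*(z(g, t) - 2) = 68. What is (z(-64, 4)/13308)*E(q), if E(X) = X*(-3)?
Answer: 40/29943 ≈ 0.0013359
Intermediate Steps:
z(g, t) = 40/3 (z(g, t) = 2 + (1/6)*68 = 2 + 34/3 = 40/3)
q = -4/9 (q = -(4 + 2)/(3*(5 + (4 - 5)/(6 - 4))) = -2/(5 - 1/2) = -2/9/2 = -2*2/9 = -1/3*4/3 = -4/9 ≈ -0.44444)
E(X) = -3*X
(z(-64, 4)/13308)*E(q) = ((40/3)/13308)*(-3*(-4/9)) = ((40/3)*(1/13308))*(4/3) = (10/9981)*(4/3) = 40/29943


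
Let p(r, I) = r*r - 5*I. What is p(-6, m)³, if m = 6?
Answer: 216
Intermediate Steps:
p(r, I) = r² - 5*I
p(-6, m)³ = ((-6)² - 5*6)³ = (36 - 30)³ = 6³ = 216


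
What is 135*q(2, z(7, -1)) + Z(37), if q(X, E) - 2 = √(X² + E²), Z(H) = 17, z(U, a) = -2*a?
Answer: 287 + 270*√2 ≈ 668.84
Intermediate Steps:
q(X, E) = 2 + √(E² + X²) (q(X, E) = 2 + √(X² + E²) = 2 + √(E² + X²))
135*q(2, z(7, -1)) + Z(37) = 135*(2 + √((-2*(-1))² + 2²)) + 17 = 135*(2 + √(2² + 4)) + 17 = 135*(2 + √(4 + 4)) + 17 = 135*(2 + √8) + 17 = 135*(2 + 2*√2) + 17 = (270 + 270*√2) + 17 = 287 + 270*√2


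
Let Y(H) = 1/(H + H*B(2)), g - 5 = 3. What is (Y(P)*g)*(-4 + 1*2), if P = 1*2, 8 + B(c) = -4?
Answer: 8/11 ≈ 0.72727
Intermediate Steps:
g = 8 (g = 5 + 3 = 8)
B(c) = -12 (B(c) = -8 - 4 = -12)
P = 2
Y(H) = -1/(11*H) (Y(H) = 1/(H + H*(-12)) = 1/(H - 12*H) = 1/(-11*H) = -1/(11*H))
(Y(P)*g)*(-4 + 1*2) = (-1/11/2*8)*(-4 + 1*2) = (-1/11*1/2*8)*(-4 + 2) = -1/22*8*(-2) = -4/11*(-2) = 8/11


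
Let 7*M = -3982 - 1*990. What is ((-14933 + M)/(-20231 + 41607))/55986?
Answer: -36501/2792432384 ≈ -1.3071e-5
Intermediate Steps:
M = -4972/7 (M = (-3982 - 1*990)/7 = (-3982 - 990)/7 = (1/7)*(-4972) = -4972/7 ≈ -710.29)
((-14933 + M)/(-20231 + 41607))/55986 = ((-14933 - 4972/7)/(-20231 + 41607))/55986 = -109503/7/21376*(1/55986) = -109503/7*1/21376*(1/55986) = -109503/149632*1/55986 = -36501/2792432384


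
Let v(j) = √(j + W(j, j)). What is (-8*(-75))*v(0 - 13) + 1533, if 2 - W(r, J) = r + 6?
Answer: 1533 + 1200*I ≈ 1533.0 + 1200.0*I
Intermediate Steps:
W(r, J) = -4 - r (W(r, J) = 2 - (r + 6) = 2 - (6 + r) = 2 + (-6 - r) = -4 - r)
v(j) = 2*I (v(j) = √(j + (-4 - j)) = √(-4) = 2*I)
(-8*(-75))*v(0 - 13) + 1533 = (-8*(-75))*(2*I) + 1533 = 600*(2*I) + 1533 = 1200*I + 1533 = 1533 + 1200*I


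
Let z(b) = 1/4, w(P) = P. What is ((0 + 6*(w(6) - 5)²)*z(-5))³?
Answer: 27/8 ≈ 3.3750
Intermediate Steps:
z(b) = ¼
((0 + 6*(w(6) - 5)²)*z(-5))³ = ((0 + 6*(6 - 5)²)*(¼))³ = ((0 + 6*1²)*(¼))³ = ((0 + 6*1)*(¼))³ = ((0 + 6)*(¼))³ = (6*(¼))³ = (3/2)³ = 27/8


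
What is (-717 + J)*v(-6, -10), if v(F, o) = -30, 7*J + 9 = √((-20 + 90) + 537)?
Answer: 150840/7 - 30*√607/7 ≈ 21443.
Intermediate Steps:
J = -9/7 + √607/7 (J = -9/7 + √((-20 + 90) + 537)/7 = -9/7 + √(70 + 537)/7 = -9/7 + √607/7 ≈ 2.2339)
(-717 + J)*v(-6, -10) = (-717 + (-9/7 + √607/7))*(-30) = (-5028/7 + √607/7)*(-30) = 150840/7 - 30*√607/7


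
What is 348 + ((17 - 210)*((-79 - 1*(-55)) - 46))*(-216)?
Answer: -2917812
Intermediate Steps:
348 + ((17 - 210)*((-79 - 1*(-55)) - 46))*(-216) = 348 - 193*((-79 + 55) - 46)*(-216) = 348 - 193*(-24 - 46)*(-216) = 348 - 193*(-70)*(-216) = 348 + 13510*(-216) = 348 - 2918160 = -2917812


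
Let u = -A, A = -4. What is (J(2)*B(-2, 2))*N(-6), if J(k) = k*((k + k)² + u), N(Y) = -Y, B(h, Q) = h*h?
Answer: 960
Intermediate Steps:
B(h, Q) = h²
u = 4 (u = -1*(-4) = 4)
J(k) = k*(4 + 4*k²) (J(k) = k*((k + k)² + 4) = k*((2*k)² + 4) = k*(4*k² + 4) = k*(4 + 4*k²))
(J(2)*B(-2, 2))*N(-6) = ((4*2*(1 + 2²))*(-2)²)*(-1*(-6)) = ((4*2*(1 + 4))*4)*6 = ((4*2*5)*4)*6 = (40*4)*6 = 160*6 = 960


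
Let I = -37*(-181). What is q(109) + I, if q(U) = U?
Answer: 6806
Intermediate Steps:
I = 6697
q(109) + I = 109 + 6697 = 6806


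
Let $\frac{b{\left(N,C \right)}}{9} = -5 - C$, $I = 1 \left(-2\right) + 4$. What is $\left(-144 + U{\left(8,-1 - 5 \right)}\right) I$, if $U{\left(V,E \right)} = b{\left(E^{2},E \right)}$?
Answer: $-270$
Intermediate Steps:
$I = 2$ ($I = -2 + 4 = 2$)
$b{\left(N,C \right)} = -45 - 9 C$ ($b{\left(N,C \right)} = 9 \left(-5 - C\right) = -45 - 9 C$)
$U{\left(V,E \right)} = -45 - 9 E$
$\left(-144 + U{\left(8,-1 - 5 \right)}\right) I = \left(-144 - \left(45 + 9 \left(-1 - 5\right)\right)\right) 2 = \left(-144 - -9\right) 2 = \left(-144 + \left(-45 + 54\right)\right) 2 = \left(-144 + 9\right) 2 = \left(-135\right) 2 = -270$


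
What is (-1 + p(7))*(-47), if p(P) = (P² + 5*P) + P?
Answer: -4230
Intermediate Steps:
p(P) = P² + 6*P
(-1 + p(7))*(-47) = (-1 + 7*(6 + 7))*(-47) = (-1 + 7*13)*(-47) = (-1 + 91)*(-47) = 90*(-47) = -4230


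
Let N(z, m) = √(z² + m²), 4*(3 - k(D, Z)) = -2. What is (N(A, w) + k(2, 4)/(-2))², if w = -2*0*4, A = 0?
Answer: 49/16 ≈ 3.0625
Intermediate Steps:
k(D, Z) = 7/2 (k(D, Z) = 3 - ¼*(-2) = 3 + ½ = 7/2)
w = 0 (w = 0*4 = 0)
N(z, m) = √(m² + z²)
(N(A, w) + k(2, 4)/(-2))² = (√(0² + 0²) + (7/2)/(-2))² = (√(0 + 0) + (7/2)*(-½))² = (√0 - 7/4)² = (0 - 7/4)² = (-7/4)² = 49/16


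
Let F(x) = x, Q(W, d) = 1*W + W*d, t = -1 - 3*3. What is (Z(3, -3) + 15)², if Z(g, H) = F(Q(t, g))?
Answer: 625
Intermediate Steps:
t = -10 (t = -1 - 9 = -10)
Q(W, d) = W + W*d
Z(g, H) = -10 - 10*g (Z(g, H) = -10*(1 + g) = -10 - 10*g)
(Z(3, -3) + 15)² = ((-10 - 10*3) + 15)² = ((-10 - 30) + 15)² = (-40 + 15)² = (-25)² = 625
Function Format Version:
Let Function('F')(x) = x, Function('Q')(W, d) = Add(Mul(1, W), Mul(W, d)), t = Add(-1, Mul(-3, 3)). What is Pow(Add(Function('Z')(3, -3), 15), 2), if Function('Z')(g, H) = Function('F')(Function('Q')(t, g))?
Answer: 625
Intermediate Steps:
t = -10 (t = Add(-1, -9) = -10)
Function('Q')(W, d) = Add(W, Mul(W, d))
Function('Z')(g, H) = Add(-10, Mul(-10, g)) (Function('Z')(g, H) = Mul(-10, Add(1, g)) = Add(-10, Mul(-10, g)))
Pow(Add(Function('Z')(3, -3), 15), 2) = Pow(Add(Add(-10, Mul(-10, 3)), 15), 2) = Pow(Add(Add(-10, -30), 15), 2) = Pow(Add(-40, 15), 2) = Pow(-25, 2) = 625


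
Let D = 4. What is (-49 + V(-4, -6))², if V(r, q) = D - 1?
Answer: 2116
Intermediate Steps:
V(r, q) = 3 (V(r, q) = 4 - 1 = 3)
(-49 + V(-4, -6))² = (-49 + 3)² = (-46)² = 2116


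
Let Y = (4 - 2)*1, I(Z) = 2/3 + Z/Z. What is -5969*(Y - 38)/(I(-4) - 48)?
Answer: -644652/139 ≈ -4637.8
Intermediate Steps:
I(Z) = 5/3 (I(Z) = 2*(⅓) + 1 = ⅔ + 1 = 5/3)
Y = 2 (Y = 2*1 = 2)
-5969*(Y - 38)/(I(-4) - 48) = -5969*(2 - 38)/(5/3 - 48) = -(-214884)/(-139/3) = -(-214884)*(-3)/139 = -5969*108/139 = -644652/139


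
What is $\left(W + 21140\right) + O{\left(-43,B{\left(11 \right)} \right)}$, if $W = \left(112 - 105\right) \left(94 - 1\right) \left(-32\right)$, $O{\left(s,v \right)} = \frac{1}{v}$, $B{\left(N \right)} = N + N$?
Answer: $\frac{6777}{22} \approx 308.05$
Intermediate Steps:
$B{\left(N \right)} = 2 N$
$W = -20832$ ($W = 7 \cdot 93 \left(-32\right) = 651 \left(-32\right) = -20832$)
$\left(W + 21140\right) + O{\left(-43,B{\left(11 \right)} \right)} = \left(-20832 + 21140\right) + \frac{1}{2 \cdot 11} = 308 + \frac{1}{22} = \frac{6777}{22}$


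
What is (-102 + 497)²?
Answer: 156025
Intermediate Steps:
(-102 + 497)² = 395² = 156025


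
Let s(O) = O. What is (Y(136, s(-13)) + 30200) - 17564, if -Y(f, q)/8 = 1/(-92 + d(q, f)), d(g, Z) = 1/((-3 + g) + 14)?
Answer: 2337676/185 ≈ 12636.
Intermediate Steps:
d(g, Z) = 1/(11 + g)
Y(f, q) = -8/(-92 + 1/(11 + q))
(Y(136, s(-13)) + 30200) - 17564 = (8*(11 - 13)/(1011 + 92*(-13)) + 30200) - 17564 = (8*(-2)/(1011 - 1196) + 30200) - 17564 = (8*(-2)/(-185) + 30200) - 17564 = (8*(-1/185)*(-2) + 30200) - 17564 = (16/185 + 30200) - 17564 = 5587016/185 - 17564 = 2337676/185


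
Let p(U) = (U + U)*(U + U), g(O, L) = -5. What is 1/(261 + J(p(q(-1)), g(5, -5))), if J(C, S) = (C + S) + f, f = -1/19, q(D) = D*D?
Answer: 19/4939 ≈ 0.0038469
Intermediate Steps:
q(D) = D**2
f = -1/19 (f = -1*1/19 = -1/19 ≈ -0.052632)
p(U) = 4*U**2 (p(U) = (2*U)*(2*U) = 4*U**2)
J(C, S) = -1/19 + C + S (J(C, S) = (C + S) - 1/19 = -1/19 + C + S)
1/(261 + J(p(q(-1)), g(5, -5))) = 1/(261 + (-1/19 + 4*((-1)**2)**2 - 5)) = 1/(261 + (-1/19 + 4*1**2 - 5)) = 1/(261 + (-1/19 + 4*1 - 5)) = 1/(261 + (-1/19 + 4 - 5)) = 1/(261 - 20/19) = 1/(4939/19) = 19/4939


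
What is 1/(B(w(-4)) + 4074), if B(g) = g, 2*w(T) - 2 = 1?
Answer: 2/8151 ≈ 0.00024537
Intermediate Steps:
w(T) = 3/2 (w(T) = 1 + (½)*1 = 1 + ½ = 3/2)
1/(B(w(-4)) + 4074) = 1/(3/2 + 4074) = 1/(8151/2) = 2/8151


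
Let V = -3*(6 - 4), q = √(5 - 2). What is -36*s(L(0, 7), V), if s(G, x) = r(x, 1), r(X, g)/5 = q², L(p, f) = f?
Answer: -540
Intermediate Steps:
q = √3 ≈ 1.7320
V = -6 (V = -3*2 = -6)
r(X, g) = 15 (r(X, g) = 5*(√3)² = 5*3 = 15)
s(G, x) = 15
-36*s(L(0, 7), V) = -36*15 = -540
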